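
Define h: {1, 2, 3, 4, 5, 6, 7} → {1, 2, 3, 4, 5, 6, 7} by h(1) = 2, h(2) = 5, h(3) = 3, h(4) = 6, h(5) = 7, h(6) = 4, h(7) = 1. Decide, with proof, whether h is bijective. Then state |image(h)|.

7

The values 2, 5, 3, 6, 7, 4, 1 are a permutation of {1, 2, 3, 4, 5, 6, 7}: each element appears exactly once.
So h is injective and surjective, hence bijective.
The image of h is {1, 2, 3, 4, 5, 6, 7}, which has 7 elements.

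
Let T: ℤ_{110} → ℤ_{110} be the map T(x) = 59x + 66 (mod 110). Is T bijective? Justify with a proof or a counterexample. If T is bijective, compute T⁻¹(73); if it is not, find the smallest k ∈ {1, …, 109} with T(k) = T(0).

43

Recall: T is injective when T(s) = T(t) forces s = t.
If T(s) = T(t), then 59s ≡ 59t (mod 110). Because gcd(59, 110) = 1, we may cancel 59 to get s ≡ t (mod 110).
We now compute 59⁻¹ mod 110 explicitly. Euclid's algorithm: 110 = 1·59 + 51, 59 = 1·51 + 8, 51 = 6·8 + 3, 8 = 2·3 + 2, 3 = 1·2 + 1; back-substituting gives 1 = 69·59 − 37·110, so 59⁻¹ ≡ 69 (mod 110).
For any y ∈ ℤ_{110}, x = 69(y − 66) mod 110 satisfies T(x) = 59·69(y − 66) + 66 ≡ y (since 59·69 ≡ 1 mod 110). So every y has a preimage.
Therefore T is bijective.
Since T is bijective, we find T⁻¹(73): we need 59x ≡ 73 − 66 ≡ 7 (mod 110). Using 59⁻¹ = 69: x ≡ 69·7 = 483 = 4·110 + 43, so x = 43.
Check: T(43) = 59·43 + 66 = 2603 = 23·110 + 73 ≡ 73 (mod 110).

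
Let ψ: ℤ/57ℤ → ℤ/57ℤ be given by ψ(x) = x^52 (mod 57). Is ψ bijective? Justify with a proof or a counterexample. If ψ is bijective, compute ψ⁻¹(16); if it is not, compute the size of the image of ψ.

ψ(8): Repeated squaring mod 57: 8^1 ≡ 8, 8^2 ≡ 8² = 64 ≡ 7, 8^4 ≡ 7² = 49, 8^8 ≡ 49² = 2401 ≡ 7, 8^16 ≡ 7² = 49, 8^32 ≡ 49² = 2401 ≡ 7. Since 52 = 32 + 16 + 4, 8^52 ≡ 7·49·49: 7·49 = 343 ≡ 1, then 1·49 = 49. So 8^52 ≡ 49 (mod 57).
ψ(11): Repeated squaring mod 57: 11^1 ≡ 11, 11^2 ≡ 11² = 121 ≡ 7, 11^4 ≡ 7² = 49, 11^8 ≡ 49² = 2401 ≡ 7, 11^16 ≡ 7² = 49, 11^32 ≡ 49² = 2401 ≡ 7. Since 52 = 32 + 16 + 4, 11^52 ≡ 7·49·49: 7·49 = 343 ≡ 1, then 1·49 = 49. So 11^52 ≡ 49 (mod 57).
So ψ(8) = ψ(11) = 49 while 8 ≠ 11, therefore ψ is not injective, hence not bijective.
Since ψ is not bijective, we determine |image(ψ)|. Computing x^52 mod 57 for each x (by repeated squaring, reducing mod 57 at every step), the values ψ(0), ψ(1), …, ψ(56) are: 0, 1, 43, 36, 25, 16, 9, 7, 49, 42, 4, 49, 45, 28, 16, 6, 55, 43, 39, 19, 1, 24, 55, 25, 54, 28, 7, 30, 4, 4, 30, 7, 28, 54, 25, 55, 24, 1, 19, 39, 43, 55, 6, 16, 28, 45, 49, 4, 42, 49, 7, 9, 16, 25, 36, 43, 1.
The distinct values are {0, 1, 4, 6, 7, 9, 16, 19, 24, 25, 28, 30, 36, 39, 42, 43, 45, 49, 54, 55}; there are 20 of them.

20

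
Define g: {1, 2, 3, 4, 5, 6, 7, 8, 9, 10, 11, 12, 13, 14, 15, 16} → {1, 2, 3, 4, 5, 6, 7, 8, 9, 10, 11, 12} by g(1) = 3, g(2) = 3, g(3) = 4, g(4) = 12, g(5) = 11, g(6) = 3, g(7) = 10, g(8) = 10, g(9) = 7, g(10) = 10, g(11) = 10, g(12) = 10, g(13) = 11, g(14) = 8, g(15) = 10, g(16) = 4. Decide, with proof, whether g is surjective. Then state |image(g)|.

7

No element maps to 1, so g is not surjective.
The image of g is {3, 4, 7, 8, 10, 11, 12}, which has 7 elements.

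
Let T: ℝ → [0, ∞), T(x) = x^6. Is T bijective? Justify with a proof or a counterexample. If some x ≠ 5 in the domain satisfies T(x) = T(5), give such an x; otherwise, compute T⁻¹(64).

T(5) = 15625 = (−5)^6 = T(−5) (since 6 is even), with 5 ≠ −5. So T is not injective, hence not bijective.
For the follow-up, such an x exists: taking x = −5 ∈ ℝ gives T(−5) = 15625 = T(5) with −5 ≠ 5.

-5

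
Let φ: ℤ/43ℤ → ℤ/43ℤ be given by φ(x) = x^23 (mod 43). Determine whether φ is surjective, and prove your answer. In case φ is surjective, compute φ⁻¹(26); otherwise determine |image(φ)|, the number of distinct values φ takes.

19

Since 43 is prime, the nonzero elements of ℤ/43ℤ form a cyclic group of order 42.
As gcd(23, 42) = 1, raising to the 23rd power is a bijection on this group: if a^23 ≡ b^23 then (ab^{−1})^23 = 1, and the only element of order dividing gcd(23, 42) = 1 is 1, so a = b.
With φ(0) = 0 this makes φ injective on all of ℤ/43ℤ, hence bijective (finite equal-size domain and codomain). In particular φ is surjective.
Since φ is surjective, we find the preimage of 26. The inverse of x ↦ x^23 on (ℤ/43ℤ)^× is x ↦ x^11, because 23·11 = 253 = 6·42 + 1 ≡ 1 (mod 42) and x^{42} = 1 for x ≠ 0 (Fermat). So φ⁻¹(26) = 26^11 mod 43.
Repeated squaring mod 43: 26^1 ≡ 26, 26^2 ≡ 26² = 676 ≡ 31, 26^4 ≡ 31² = 961 ≡ 15, 26^8 ≡ 15² = 225 ≡ 10. Since 11 = 8 + 2 + 1, 26^11 ≡ 10·31·26: 10·31 = 310 ≡ 9, then 9·26 = 234 ≡ 19. So 26^11 ≡ 19 (mod 43).
Hence φ⁻¹(26) = 19.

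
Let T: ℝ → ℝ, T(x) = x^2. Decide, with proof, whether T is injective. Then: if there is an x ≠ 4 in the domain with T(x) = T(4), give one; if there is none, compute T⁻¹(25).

-4

T(4) = 16 = (−4)^2 = T(−4) (since 2 is even), with 4 ≠ −4. So T is not injective.
For the follow-up, such an x exists: taking x = −4 ∈ ℝ gives T(−4) = 16 = T(4) with −4 ≠ 4.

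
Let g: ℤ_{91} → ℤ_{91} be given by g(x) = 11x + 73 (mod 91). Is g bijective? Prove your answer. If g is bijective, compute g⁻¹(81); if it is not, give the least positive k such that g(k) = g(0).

9

Suppose g(x_1) = g(x_2) in ℤ_{91}. Then 11x_1 + 73 ≡ 11x_2 + 73 (mod 91), hence 11(x_1 − x_2) ≡ 0 (mod 91).
Since gcd(11, 91) = 1, 11 is invertible modulo 91, hence x_1 − x_2 ≡ 0 (mod 91), i.e. x_1 = x_2.
We now compute 11⁻¹ mod 91 explicitly. Euclid's algorithm: 91 = 8·11 + 3, 11 = 3·3 + 2, 3 = 1·2 + 1; back-substituting gives 1 = 58·11 − 7·91, so 11⁻¹ ≡ 58 (mod 91).
For any y ∈ ℤ_{91}, x = 58(y − 73) mod 91 satisfies g(x) = 11·58(y − 73) + 73 ≡ y (since 11·58 ≡ 1 mod 91). So every y has a preimage.
So g is bijective.
Since g is bijective, we compute g⁻¹(81): solve 11x + 73 ≡ 81 (mod 91), i.e. 11x ≡ 8 (mod 91).
Multiplying by 11⁻¹ = 58 gives x ≡ 58·8 = 464 = 5·91 + 9 ≡ 9 (mod 91).
Check: g(9) = 11·9 + 73 = 172 = 1·91 + 81 ≡ 81 (mod 91).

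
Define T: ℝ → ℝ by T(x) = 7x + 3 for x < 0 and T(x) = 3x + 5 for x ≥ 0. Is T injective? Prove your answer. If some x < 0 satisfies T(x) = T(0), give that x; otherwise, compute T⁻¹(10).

5/3

Both pieces are strictly increasing (slopes 7 and 3), so each is injective on its own interval.
The left piece maps (−∞, 0) onto (−∞, 3); the right piece maps [0, ∞) onto [5, ∞).
These images are disjoint, so no value is attained by both pieces. So T is injective.
Because the two images are disjoint, no x < 0 has T(x) = T(0), so we compute T⁻¹(10): 10 lies in [5, ∞), so solve 3x + 5 = 10: x = (10 − 5)/3 = 5/3.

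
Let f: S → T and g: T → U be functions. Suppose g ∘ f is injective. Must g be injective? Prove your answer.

not injective

No. Take S = {1}, T = {1, 2}, U = {1, 2}, f(a) = a for each a ∈ S, and g(b) = 1 if b ∈ {1, 2} else g(b) = b.
Then g ∘ f = f is injective (S ⊂ T and f is the inclusion), but g(1) = g(2) = 1 with 1 ≠ 2, so g is not injective.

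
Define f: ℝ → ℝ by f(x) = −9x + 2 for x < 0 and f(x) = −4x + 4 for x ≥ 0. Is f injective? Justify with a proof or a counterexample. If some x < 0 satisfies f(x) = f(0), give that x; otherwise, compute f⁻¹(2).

-2/9

Both pieces are strictly decreasing (slopes −9 and −4), so each is injective on its own interval.
The left piece maps (−∞, 0) onto (2, ∞); the right piece maps [0, ∞) onto (−∞, 4].
These images overlap. In particular f(0) = 4 (right piece), and solving −9x + 2 = 4 on the left piece gives x = −2/9 < 0.
So f(−2/9) = f(0) with −2/9 ≠ 0, and f is not injective. This x = −2/9 is the requested value below 0.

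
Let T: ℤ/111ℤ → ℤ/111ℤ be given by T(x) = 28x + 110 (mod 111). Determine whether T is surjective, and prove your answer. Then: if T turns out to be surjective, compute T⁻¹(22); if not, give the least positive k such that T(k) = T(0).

92

Since gcd(28, 111) = 1, 28 is invertible modulo 111. Euclid's algorithm: 111 = 3·28 + 27, 28 = 1·27 + 1; back-substituting gives 1 = 4·28 − 1·111, so 28⁻¹ ≡ 4 (mod 111).
Then y ↦ 4(y − 110) is a two-sided inverse to T, so every y ∈ ℤ/111ℤ has a preimage.
Thus T is surjective.
Since T is surjective, we compute T⁻¹(22): solve 28x + 110 ≡ 22 (mod 111), i.e. 28x ≡ 23 (mod 111).
Multiplying by 28⁻¹ = 4 gives x ≡ 4·23 = 92 ≡ 92 (mod 111).
Check: T(92) = 28·92 + 110 = 2686 = 24·111 + 22 ≡ 22 (mod 111).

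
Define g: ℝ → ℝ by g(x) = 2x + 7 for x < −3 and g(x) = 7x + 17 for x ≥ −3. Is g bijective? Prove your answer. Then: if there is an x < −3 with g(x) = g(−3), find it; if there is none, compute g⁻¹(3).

-11/2

Both pieces are strictly increasing (slopes 2 and 7), so each is injective on its own interval.
The left piece maps (−∞, −3) onto (−∞, 1); the right piece maps [−3, ∞) onto [−4, ∞).
These images overlap. In particular g(−3) = −4 (right piece), and solving 2x + 7 = −4 on the left piece gives x = −11/2 < −3.
So g(−11/2) = g(−3) with −11/2 ≠ −3, and g is not injective, hence not bijective. This x = −11/2 is the requested value below −3.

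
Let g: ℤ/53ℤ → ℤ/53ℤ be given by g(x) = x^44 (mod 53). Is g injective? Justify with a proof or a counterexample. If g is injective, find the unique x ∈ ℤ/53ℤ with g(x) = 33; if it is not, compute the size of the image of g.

g(2): Repeated squaring mod 53: 2^1 ≡ 2, 2^2 ≡ 2² = 4, 2^4 ≡ 4² = 16, 2^8 ≡ 16² = 256 ≡ 44, 2^16 ≡ 44² = 1936 ≡ 28, 2^32 ≡ 28² = 784 ≡ 42. Since 44 = 32 + 8 + 4, 2^44 ≡ 42·44·16: 42·44 = 1848 ≡ 46, then 46·16 = 736 ≡ 47. So 2^44 ≡ 47 (mod 53).
g(7): Repeated squaring mod 53: 7^1 ≡ 7, 7^2 ≡ 7² = 49, 7^4 ≡ 49² = 2401 ≡ 16, 7^8 ≡ 16² = 256 ≡ 44, 7^16 ≡ 44² = 1936 ≡ 28, 7^32 ≡ 28² = 784 ≡ 42. Since 44 = 32 + 8 + 4, 7^44 ≡ 42·44·16: 42·44 = 1848 ≡ 46, then 46·16 = 736 ≡ 47. So 7^44 ≡ 47 (mod 53).
So g(2) = g(7) = 47 while 2 ≠ 7, thus g is not injective.
Since g is not injective, we determine |image(g)|. Computing x^44 mod 53 for each x (by repeated squaring, reducing mod 53 at every step), the values g(0), g(1), …, g(52) are: 0, 1, 47, 24, 36, 46, 15, 47, 49, 46, 42, 16, 16, 28, 36, 44, 24, 13, 42, 28, 13, 15, 10, 1, 10, 49, 44, 44, 49, 10, 1, 10, 15, 13, 28, 42, 13, 24, 44, 36, 28, 16, 16, 42, 46, 49, 47, 15, 46, 36, 24, 47, 1.
The distinct values are {0, 1, 10, 13, 15, 16, 24, 28, 36, 42, 44, 46, 47, 49}; there are 14 of them.

14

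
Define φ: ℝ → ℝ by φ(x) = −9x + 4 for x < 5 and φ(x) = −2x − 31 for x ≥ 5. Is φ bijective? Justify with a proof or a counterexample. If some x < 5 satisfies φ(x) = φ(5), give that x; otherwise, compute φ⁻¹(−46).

Both pieces are strictly decreasing (slopes −9 and −2), so each is injective on its own interval.
The left piece maps (−∞, 5) onto (−41, ∞); the right piece maps [5, ∞) onto (−∞, −41].
Since −41 = −41, the images partition ℝ: φ is injective and surjective, hence bijective.
Because the two images are disjoint, no x < 5 has φ(x) = φ(5), so we compute φ⁻¹(−46): −46 lies in (−∞, −41], so solve −2x − 31 = −46: x = (−46 + 31)/(−2) = 15/2.

15/2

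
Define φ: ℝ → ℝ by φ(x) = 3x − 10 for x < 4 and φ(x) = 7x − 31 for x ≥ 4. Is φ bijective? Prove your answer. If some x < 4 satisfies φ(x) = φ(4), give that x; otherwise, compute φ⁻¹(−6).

7/3

Both pieces are strictly increasing (slopes 3 and 7), so each is injective on its own interval.
The left piece maps (−∞, 4) onto (−∞, 2); the right piece maps [4, ∞) onto [−3, ∞).
These images overlap. In particular φ(4) = −3 (right piece), and solving 3x − 10 = −3 on the left piece gives x = 7/3 < 4.
So φ(7/3) = φ(4) with 7/3 ≠ 4, and φ is not injective, hence not bijective. This x = 7/3 is the requested value below 4.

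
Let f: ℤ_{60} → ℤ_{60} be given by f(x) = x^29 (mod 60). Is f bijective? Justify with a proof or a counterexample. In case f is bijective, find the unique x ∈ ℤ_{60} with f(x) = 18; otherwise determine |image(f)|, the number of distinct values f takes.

f(0) = 0^29 = 0.
f(30): Repeated squaring mod 60: 30^1 ≡ 30, 30^2 ≡ 30² = 900 ≡ 0, 30^4 ≡ 0² = 0, 30^8 ≡ 0² = 0, 30^16 ≡ 0² = 0. Since 29 = 16 + 8 + 4 + 1, 30^29 ≡ 0·0·0·30: 0·0 = 0, then 0·0 = 0, then 0·30 = 0. So 30^29 ≡ 0 (mod 60).
So f(0) = f(30) = 0 while 0 ≠ 30, so f is not injective, hence not bijective.
Since f is not bijective, we determine |image(f)|. Computing x^29 mod 60 for each x (by repeated squaring, reducing mod 60 at every step), the values f(0), f(1), …, f(59) are: 0, 1, 32, 3, 4, 5, 36, 7, 8, 9, 40, 11, 12, 13, 44, 15, 16, 17, 48, 19, 20, 21, 52, 23, 24, 25, 56, 27, 28, 29, 0, 31, 32, 33, 4, 35, 36, 37, 8, 39, 40, 41, 12, 43, 44, 45, 16, 47, 48, 49, 20, 51, 52, 53, 24, 55, 56, 57, 28, 59.
The distinct values are {0, 1, 3, 4, 5, 7, 8, 9, 11, 12, 13, 15, 16, 17, 19, 20, 21, 23, 24, 25, 27, 28, 29, 31, 32, 33, 35, 36, 37, 39, 40, 41, 43, 44, 45, 47, 48, 49, 51, 52, 53, 55, 56, 57, 59}; there are 45 of them.

45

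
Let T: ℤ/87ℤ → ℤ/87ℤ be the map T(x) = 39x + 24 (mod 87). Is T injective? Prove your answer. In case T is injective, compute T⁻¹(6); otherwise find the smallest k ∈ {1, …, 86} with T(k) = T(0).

We have gcd(39, 87) = 3 > 1. Taking x_1 = 0 and x_2 = 29: T(0) = 24 and T(29) = 39·29 + 24 = 1155 ≡ 24 (mod 87).
So T(0) = T(29) while 0 ≠ 29, thus T is not injective.
Since T is not injective, we find the least positive k with T(k) = T(0): this means 39k ≡ 0 (mod 87), i.e. 87 ∣ 39k. Since gcd(39, 87) = 3, dividing through by 3 this holds exactly when 29 ∣ 13k, and as gcd(13, 29) = 1, exactly when 29 ∣ k.
The smallest positive such k is 29.

29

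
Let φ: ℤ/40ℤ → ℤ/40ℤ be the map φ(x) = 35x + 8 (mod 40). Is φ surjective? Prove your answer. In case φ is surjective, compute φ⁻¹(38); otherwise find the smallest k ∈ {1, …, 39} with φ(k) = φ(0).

Since gcd(35, 40) = 5, we have 35x ≡ 0 (mod 5) for all x, so φ(x) ≡ 3 (mod 5).
But 0 ≢ 3 (mod 5), so 0 ∈ ℤ/40ℤ has no preimage. Thus φ is not surjective.
Since φ is not surjective, we find the least positive k with φ(k) = φ(0): this means 35k ≡ 0 (mod 40), i.e. 40 ∣ 35k. Since gcd(35, 40) = 5, dividing through by 5 this holds exactly when 8 ∣ 7k, and as gcd(7, 8) = 1, exactly when 8 ∣ k.
The smallest positive such k is 8.

8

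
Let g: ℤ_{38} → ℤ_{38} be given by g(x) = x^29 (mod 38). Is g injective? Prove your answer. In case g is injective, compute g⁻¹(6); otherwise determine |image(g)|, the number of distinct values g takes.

Computing x^29 mod 38 for each x (by repeated squaring, reducing mod 38 at every step), the values g(0), g(1), …, g(37) are: 0, 1, 34, 29, 16, 25, 36, 11, 12, 5, 14, 7, 8, 21, 32, 3, 28, 23, 18, 19, 20, 15, 10, 35, 6, 17, 30, 31, 24, 33, 26, 27, 2, 13, 22, 9, 4, 37.
Every element of ℤ_{38} appears exactly once in this list, so g is a bijection, and in particular injective.
Since g is injective, we read off the preimage of 6 from the same table: g(24) = 6, so g⁻¹(6) = 24.

24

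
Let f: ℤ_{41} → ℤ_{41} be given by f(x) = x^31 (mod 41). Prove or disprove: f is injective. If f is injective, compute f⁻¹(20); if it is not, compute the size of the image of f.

Since 41 is prime, the nonzero elements of ℤ_{41} form a cyclic group of order 40.
As gcd(31, 40) = 1, raising to the 31st power is a bijection on this group: if s^31 ≡ t^31 then (st^{−1})^31 = 1, and the only element of order dividing gcd(31, 40) = 1 is 1, so s = t.
With f(0) = 0 this makes f injective on all of ℤ_{41}, hence bijective (finite equal-size domain and codomain). In particular f is injective.
Since f is injective, we find the preimage of 20. The inverse of x ↦ x^31 on (ℤ_{41})^× is x ↦ x^31, because 31·31 = 961 = 24·40 + 1 ≡ 1 (mod 40) and x^{40} = 1 for x ≠ 0 (Fermat). So f⁻¹(20) = 20^31 mod 41.
Repeated squaring mod 41: 20^1 ≡ 20, 20^2 ≡ 20² = 400 ≡ 31, 20^4 ≡ 31² = 961 ≡ 18, 20^8 ≡ 18² = 324 ≡ 37, 20^16 ≡ 37² = 1369 ≡ 16. Since 31 = 16 + 8 + 4 + 2 + 1, 20^31 ≡ 16·37·18·31·20: 16·37 = 592 ≡ 18, then 18·18 = 324 ≡ 37, then 37·31 = 1147 ≡ 40, then 40·20 = 800 ≡ 21. So 20^31 ≡ 21 (mod 41).
Hence f⁻¹(20) = 21.

21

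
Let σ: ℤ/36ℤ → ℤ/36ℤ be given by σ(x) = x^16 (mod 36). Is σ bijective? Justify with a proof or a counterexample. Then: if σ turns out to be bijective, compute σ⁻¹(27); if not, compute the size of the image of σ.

8

σ(0) = 0^16 = 0.
σ(6): Repeated squaring mod 36: 6^1 ≡ 6, 6^2 ≡ 6² = 36 ≡ 0, 6^4 ≡ 0² = 0, 6^8 ≡ 0² = 0, 6^16 ≡ 0² = 0. So 6^16 ≡ 0 (mod 36).
So σ(0) = σ(6) = 0 while 0 ≠ 6, therefore σ is not injective, hence not bijective.
Since σ is not bijective, we determine |image(σ)|. Computing x^16 mod 36 for each x (by repeated squaring, reducing mod 36 at every step), the values σ(0), σ(1), …, σ(35) are: 0, 1, 16, 9, 4, 13, 0, 25, 28, 9, 28, 25, 0, 13, 4, 9, 16, 1, 0, 1, 16, 9, 4, 13, 0, 25, 28, 9, 28, 25, 0, 13, 4, 9, 16, 1.
The distinct values are {0, 1, 4, 9, 13, 16, 25, 28}; there are 8 of them.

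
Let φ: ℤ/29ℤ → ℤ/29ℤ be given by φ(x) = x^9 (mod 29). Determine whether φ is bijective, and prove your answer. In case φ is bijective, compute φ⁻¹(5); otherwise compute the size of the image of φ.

13

Since 29 is prime, the nonzero elements of ℤ/29ℤ form a cyclic group of order 28.
As gcd(9, 28) = 1, raising to the 9th power is a bijection on this group: if x_1^9 ≡ x_2^9 then (x_1x_2^{−1})^9 = 1, and the only element of order dividing gcd(9, 28) = 1 is 1, so x_1 = x_2.
With φ(0) = 0 this makes φ injective on all of ℤ/29ℤ, hence bijective (finite equal-size domain and codomain). In particular φ is bijective.
Since φ is bijective, we find the preimage of 5. The inverse of x ↦ x^9 on (ℤ/29ℤ)^× is x ↦ x^25, because 9·25 = 225 = 8·28 + 1 ≡ 1 (mod 28) and x^{28} = 1 for x ≠ 0 (Fermat). So φ⁻¹(5) = 5^25 mod 29.
Repeated squaring mod 29: 5^1 ≡ 5, 5^2 ≡ 5² = 25, 5^4 ≡ 25² = 625 ≡ 16, 5^8 ≡ 16² = 256 ≡ 24, 5^16 ≡ 24² = 576 ≡ 25. Since 25 = 16 + 8 + 1, 5^25 ≡ 25·24·5: 25·24 = 600 ≡ 20, then 20·5 = 100 ≡ 13. So 5^25 ≡ 13 (mod 29).
Hence φ⁻¹(5) = 13.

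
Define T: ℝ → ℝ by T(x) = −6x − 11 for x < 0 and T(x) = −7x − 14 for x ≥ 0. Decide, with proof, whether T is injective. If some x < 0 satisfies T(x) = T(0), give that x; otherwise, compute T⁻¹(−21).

1

Both pieces are strictly decreasing (slopes −6 and −7), so each is injective on its own interval.
The left piece maps (−∞, 0) onto (−11, ∞); the right piece maps [0, ∞) onto (−∞, −14].
These images are disjoint, so no value is attained by both pieces. Hence T is injective.
Because the two images are disjoint, no x < 0 has T(x) = T(0), so we compute T⁻¹(−21): −21 lies in (−∞, −14], so solve −7x − 14 = −21: x = (−21 + 14)/(−7) = 1.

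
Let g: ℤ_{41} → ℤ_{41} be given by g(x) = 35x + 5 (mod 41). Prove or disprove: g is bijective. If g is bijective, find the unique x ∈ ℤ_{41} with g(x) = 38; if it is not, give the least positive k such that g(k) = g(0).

If g(x_1) = g(x_2), then 35x_1 ≡ 35x_2 (mod 41). Because gcd(35, 41) = 1, we may cancel 35 to get x_1 ≡ x_2 (mod 41).
We now compute 35⁻¹ mod 41 explicitly. Euclid's algorithm: 41 = 1·35 + 6, 35 = 5·6 + 5, 6 = 1·5 + 1; back-substituting gives 1 = 34·35 − 29·41, so 35⁻¹ ≡ 34 (mod 41).
For any y ∈ ℤ_{41}, x = 34(y − 5) mod 41 satisfies g(x) = 35·34(y − 5) + 5 ≡ y (since 35·34 ≡ 1 mod 41). So every y has a preimage.
So g is bijective.
Since g is bijective, we compute g⁻¹(38): solve 35x + 5 ≡ 38 (mod 41), i.e. 35x ≡ 33 (mod 41).
Multiplying by 35⁻¹ = 34 gives x ≡ 34·33 = 1122 = 27·41 + 15 ≡ 15 (mod 41).
Check: g(15) = 35·15 + 5 = 530 = 12·41 + 38 ≡ 38 (mod 41).

15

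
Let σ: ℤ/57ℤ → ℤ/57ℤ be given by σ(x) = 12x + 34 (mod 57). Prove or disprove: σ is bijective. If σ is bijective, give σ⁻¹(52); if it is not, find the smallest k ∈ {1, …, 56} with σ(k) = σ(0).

19

We have gcd(12, 57) = 3 > 1. Taking u = 0 and v = 19: σ(0) = 34 and σ(19) = 12·19 + 34 = 262 ≡ 34 (mod 57).
So σ(0) = σ(19) while 0 ≠ 19, so σ is not injective, hence not bijective.
Since σ is not bijective, we find the least positive k with σ(k) = σ(0): this means 12k ≡ 0 (mod 57), i.e. 57 ∣ 12k. Since gcd(12, 57) = 3, dividing through by 3 this holds exactly when 19 ∣ 4k, and as gcd(4, 19) = 1, exactly when 19 ∣ k.
The smallest positive such k is 19.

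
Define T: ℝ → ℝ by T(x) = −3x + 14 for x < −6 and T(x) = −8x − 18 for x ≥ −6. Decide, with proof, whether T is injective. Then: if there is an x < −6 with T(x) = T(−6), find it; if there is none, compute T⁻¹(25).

-43/8

Both pieces are strictly decreasing (slopes −3 and −8), so each is injective on its own interval.
The left piece maps (−∞, −6) onto (32, ∞); the right piece maps [−6, ∞) onto (−∞, 30].
These images are disjoint, so no value is attained by both pieces. So T is injective.
Because the two images are disjoint, no x < −6 has T(x) = T(−6), so we compute T⁻¹(25): 25 lies in (−∞, 30], so solve −8x − 18 = 25: x = (25 + 18)/(−8) = −43/8.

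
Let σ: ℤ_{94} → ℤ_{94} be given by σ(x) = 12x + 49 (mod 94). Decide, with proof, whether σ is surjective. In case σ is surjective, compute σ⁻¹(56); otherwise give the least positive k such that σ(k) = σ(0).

Since gcd(12, 94) = 2, we have 12x ≡ 0 (mod 2) for all x, so σ(x) ≡ 1 (mod 2).
But 0 ≢ 1 (mod 2), so 0 ∈ ℤ_{94} has no preimage. Therefore σ is not surjective.
Since σ is not surjective, we find the least positive k with σ(k) = σ(0): this means 12k ≡ 0 (mod 94), i.e. 94 ∣ 12k. Since gcd(12, 94) = 2, dividing through by 2 this holds exactly when 47 ∣ 6k, and as gcd(6, 47) = 1, exactly when 47 ∣ k.
The smallest positive such k is 47.

47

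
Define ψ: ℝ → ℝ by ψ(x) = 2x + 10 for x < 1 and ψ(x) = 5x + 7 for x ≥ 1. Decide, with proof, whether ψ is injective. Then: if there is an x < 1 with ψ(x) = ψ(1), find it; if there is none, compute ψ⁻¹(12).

1

Both pieces are strictly increasing (slopes 2 and 5), so each is injective on its own interval.
The left piece maps (−∞, 1) onto (−∞, 12); the right piece maps [1, ∞) onto [12, ∞).
These images are disjoint, so no value is attained by both pieces. Hence ψ is injective.
Because the two images are disjoint, no x < 1 has ψ(x) = ψ(1), so we compute ψ⁻¹(12): 12 lies in [12, ∞), so solve 5x + 7 = 12: x = (12 − 7)/5 = 1.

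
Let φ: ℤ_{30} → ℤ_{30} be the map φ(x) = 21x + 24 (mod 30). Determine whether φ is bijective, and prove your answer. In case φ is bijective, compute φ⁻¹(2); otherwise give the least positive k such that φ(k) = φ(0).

10

Recall: injectivity means: for all a, b in the domain, φ(a) = φ(b) implies a = b.
We have gcd(21, 30) = 3 > 1. Taking a = 0 and b = 10: φ(0) = 24 and φ(10) = 21·10 + 24 = 234 ≡ 24 (mod 30).
So φ(0) = φ(10) while 0 ≠ 10, thus φ is not injective, hence not bijective.
Since φ is not bijective, we find the least positive k with φ(k) = φ(0): this means 21k ≡ 0 (mod 30), i.e. 30 ∣ 21k. Since gcd(21, 30) = 3, dividing through by 3 this holds exactly when 10 ∣ 7k, and as gcd(7, 10) = 1, exactly when 10 ∣ k.
The smallest positive such k is 10.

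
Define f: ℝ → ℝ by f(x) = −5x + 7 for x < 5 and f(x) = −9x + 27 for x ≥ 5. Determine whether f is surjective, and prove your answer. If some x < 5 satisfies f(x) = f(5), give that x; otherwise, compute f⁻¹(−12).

19/5

Both pieces are strictly decreasing (slopes −5 and −9), so each is injective on its own interval.
The left piece maps (−∞, 5) onto (−18, ∞); the right piece maps [5, ∞) onto (−∞, −18].
These images together cover ℝ, so f is surjective.
Because the two images are disjoint, no x < 5 has f(x) = f(5), so we compute f⁻¹(−12): −12 lies in (−18, ∞), so solve −5x + 7 = −12: x = (−12 − 7)/(−5) = 19/5.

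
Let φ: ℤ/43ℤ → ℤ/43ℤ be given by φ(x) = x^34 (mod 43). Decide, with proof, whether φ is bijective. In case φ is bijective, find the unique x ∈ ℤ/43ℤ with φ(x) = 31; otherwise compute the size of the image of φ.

φ(21): Repeated squaring mod 43: 21^1 ≡ 21, 21^2 ≡ 21² = 441 ≡ 11, 21^4 ≡ 11² = 121 ≡ 35, 21^8 ≡ 35² = 1225 ≡ 21, 21^16 ≡ 21² = 441 ≡ 11, 21^32 ≡ 11² = 121 ≡ 35. Since 34 = 32 + 2, 21^34 ≡ 35·11: 35·11 = 385 ≡ 41. So 21^34 ≡ 41 (mod 43).
φ(22): Repeated squaring mod 43: 22^1 ≡ 22, 22^2 ≡ 22² = 484 ≡ 11, 22^4 ≡ 11² = 121 ≡ 35, 22^8 ≡ 35² = 1225 ≡ 21, 22^16 ≡ 21² = 441 ≡ 11, 22^32 ≡ 11² = 121 ≡ 35. Since 34 = 32 + 2, 22^34 ≡ 35·11: 35·11 = 385 ≡ 41. So 22^34 ≡ 41 (mod 43).
So φ(21) = φ(22) = 41 while 21 ≠ 22, therefore φ is not injective, hence not bijective.
Since φ is not bijective, we determine |image(φ)|. Computing x^34 mod 43 for each x (by repeated squaring, reducing mod 43 at every step), the values φ(0), φ(1), …, φ(42) are: 0, 1, 21, 31, 11, 10, 6, 36, 16, 15, 38, 4, 40, 17, 25, 9, 35, 13, 14, 23, 24, 41, 41, 24, 23, 14, 13, 35, 9, 25, 17, 40, 4, 38, 15, 16, 36, 6, 10, 11, 31, 21, 1.
The distinct values are {0, 1, 4, 6, 9, 10, 11, 13, 14, 15, 16, 17, 21, 23, 24, 25, 31, 35, 36, 38, 40, 41}; there are 22 of them.

22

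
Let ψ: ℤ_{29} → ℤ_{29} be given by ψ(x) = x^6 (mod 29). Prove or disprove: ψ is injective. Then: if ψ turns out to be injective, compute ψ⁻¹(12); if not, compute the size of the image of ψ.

15

ψ(14): Repeated squaring mod 29: 14^1 ≡ 14, 14^2 ≡ 14² = 196 ≡ 22, 14^4 ≡ 22² = 484 ≡ 20. Since 6 = 4 + 2, 14^6 ≡ 20·22: 20·22 = 440 ≡ 5. So 14^6 ≡ 5 (mod 29).
ψ(15): Repeated squaring mod 29: 15^1 ≡ 15, 15^2 ≡ 15² = 225 ≡ 22, 15^4 ≡ 22² = 484 ≡ 20. Since 6 = 4 + 2, 15^6 ≡ 20·22: 20·22 = 440 ≡ 5. So 15^6 ≡ 5 (mod 29).
So ψ(14) = ψ(15) = 5 while 14 ≠ 15, therefore ψ is not injective.
Since ψ is not injective, we determine |image(ψ)|. Computing x^6 mod 29 for each x (by repeated squaring, reducing mod 29 at every step), the values ψ(0), ψ(1), …, ψ(28) are: 0, 1, 6, 4, 7, 23, 24, 25, 13, 16, 22, 9, 28, 20, 5, 5, 20, 28, 9, 22, 16, 13, 25, 24, 23, 7, 4, 6, 1.
The distinct values are {0, 1, 4, 5, 6, 7, 9, 13, 16, 20, 22, 23, 24, 25, 28}; there are 15 of them.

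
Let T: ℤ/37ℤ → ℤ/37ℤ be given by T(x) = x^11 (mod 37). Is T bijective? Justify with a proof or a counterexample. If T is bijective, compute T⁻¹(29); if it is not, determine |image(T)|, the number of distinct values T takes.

23

Since 37 is prime, the nonzero elements of ℤ/37ℤ form a cyclic group of order 36.
As gcd(11, 36) = 1, raising to the 11th power is a bijection on this group: if a^11 ≡ b^11 then (ab^{−1})^11 = 1, and the only element of order dividing gcd(11, 36) = 1 is 1, so a = b.
With T(0) = 0 this makes T injective on all of ℤ/37ℤ, hence bijective (finite equal-size domain and codomain). In particular T is bijective.
Since T is bijective, we find the preimage of 29. The inverse of x ↦ x^11 on (ℤ/37ℤ)^× is x ↦ x^23, because 11·23 = 253 = 7·36 + 1 ≡ 1 (mod 36) and x^{36} = 1 for x ≠ 0 (Fermat). So T⁻¹(29) = 29^23 mod 37.
Repeated squaring mod 37: 29^1 ≡ 29, 29^2 ≡ 29² = 841 ≡ 27, 29^4 ≡ 27² = 729 ≡ 26, 29^8 ≡ 26² = 676 ≡ 10, 29^16 ≡ 10² = 100 ≡ 26. Since 23 = 16 + 4 + 2 + 1, 29^23 ≡ 26·26·27·29: 26·26 = 676 ≡ 10, then 10·27 = 270 ≡ 11, then 11·29 = 319 ≡ 23. So 29^23 ≡ 23 (mod 37).
Hence T⁻¹(29) = 23.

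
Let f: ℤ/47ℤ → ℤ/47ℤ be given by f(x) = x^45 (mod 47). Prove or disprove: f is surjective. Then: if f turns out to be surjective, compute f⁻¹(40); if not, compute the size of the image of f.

Since 47 is prime, the nonzero elements of ℤ/47ℤ form a cyclic group of order 46.
As gcd(45, 46) = 1, raising to the 45th power is a bijection on this group: if u^45 ≡ v^45 then (uv^{−1})^45 = 1, and the only element of order dividing gcd(45, 46) = 1 is 1, so u = v.
With f(0) = 0 this makes f injective on all of ℤ/47ℤ, hence bijective (finite equal-size domain and codomain). In particular f is surjective.
Since f is surjective, we find the preimage of 40. The inverse of x ↦ x^45 on (ℤ/47ℤ)^× is x ↦ x^45, because 45·45 = 2025 = 44·46 + 1 ≡ 1 (mod 46) and x^{46} = 1 for x ≠ 0 (Fermat). So f⁻¹(40) = 40^45 mod 47.
Repeated squaring mod 47: 40^1 ≡ 40, 40^2 ≡ 40² = 1600 ≡ 2, 40^4 ≡ 2² = 4, 40^8 ≡ 4² = 16, 40^16 ≡ 16² = 256 ≡ 21, 40^32 ≡ 21² = 441 ≡ 18. Since 45 = 32 + 8 + 4 + 1, 40^45 ≡ 18·16·4·40: 18·16 = 288 ≡ 6, then 6·4 = 24, then 24·40 = 960 ≡ 20. So 40^45 ≡ 20 (mod 47).
Hence f⁻¹(40) = 20.

20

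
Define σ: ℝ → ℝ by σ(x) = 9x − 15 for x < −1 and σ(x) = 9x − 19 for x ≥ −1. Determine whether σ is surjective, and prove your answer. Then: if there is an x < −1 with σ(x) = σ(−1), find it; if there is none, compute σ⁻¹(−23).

Both pieces are strictly increasing (slopes 9 and 9), so each is injective on its own interval.
The left piece maps (−∞, −1) onto (−∞, −24); the right piece maps [−1, ∞) onto [−28, ∞).
The union (−∞, −24) ∪ [−28, ∞) covers ℝ, so σ is surjective.
For the follow-up: the images overlap, so an x < −1 with σ(x) = σ(−1) exists. σ(−1) = −28; solving 9x − 15 = −28 for x < −1 gives x = (−28 + 15)/9 = −13/9.

-13/9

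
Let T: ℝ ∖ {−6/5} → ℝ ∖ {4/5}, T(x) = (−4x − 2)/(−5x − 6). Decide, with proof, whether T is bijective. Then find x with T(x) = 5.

-4/3

Suppose T(u) = T(v). Cross-multiplying: (−4u − 2)(−5v − 6) = (−4v − 2)(−5u − 6).
Expanding both sides and cancelling the symmetric terms leaves 14·(u − v) = 0. Since 14 ≠ 0, u = v. So T is injective.
For any y ≠ 4/5, solving y(−5x − 6) = −4x − 2 for x gives a well-defined x ≠ −6/5. So T is surjective.
Thus T is bijective.
Solving T(x) = 5: cross-multiplying gives −4x − 2 = 5(−5x − 6), which rearranges to 21x = −28, so x = −4/3.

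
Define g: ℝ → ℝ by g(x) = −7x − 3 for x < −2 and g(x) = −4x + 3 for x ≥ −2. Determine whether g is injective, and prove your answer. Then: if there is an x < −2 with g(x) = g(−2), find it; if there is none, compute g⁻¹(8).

Both pieces are strictly decreasing (slopes −7 and −4), so each is injective on its own interval.
The left piece maps (−∞, −2) onto (11, ∞); the right piece maps [−2, ∞) onto (−∞, 11].
These images are disjoint, so no value is attained by both pieces. So g is injective.
Because the two images are disjoint, no x < −2 has g(x) = g(−2), so we compute g⁻¹(8): 8 lies in (−∞, 11], so solve −4x + 3 = 8: x = (8 − 3)/(−4) = −5/4.

-5/4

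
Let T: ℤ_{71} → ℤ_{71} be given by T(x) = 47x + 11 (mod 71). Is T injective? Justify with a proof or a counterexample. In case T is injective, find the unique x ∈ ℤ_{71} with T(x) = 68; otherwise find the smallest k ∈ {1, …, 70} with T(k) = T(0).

Recall that injectivity means: for all u, v in the domain, T(u) = T(v) implies u = v.
If T(u) = T(v), then 47u ≡ 47v (mod 71). Because gcd(47, 71) = 1, we may cancel 47 to get u ≡ v (mod 71).
So T is injective.
We now compute 47⁻¹ mod 71 explicitly. Euclid's algorithm: 71 = 1·47 + 24, 47 = 1·24 + 23, 24 = 1·23 + 1; back-substituting gives 1 = 68·47 − 45·71, so 47⁻¹ ≡ 68 (mod 71).
Since T is injective, we find T⁻¹(68): we need 47x ≡ 68 − 11 ≡ 57 (mod 71). Using 47⁻¹ = 68: x ≡ 68·57 = 3876 = 54·71 + 42, so x = 42.
Check: T(42) = 47·42 + 11 = 1985 = 27·71 + 68 ≡ 68 (mod 71).

42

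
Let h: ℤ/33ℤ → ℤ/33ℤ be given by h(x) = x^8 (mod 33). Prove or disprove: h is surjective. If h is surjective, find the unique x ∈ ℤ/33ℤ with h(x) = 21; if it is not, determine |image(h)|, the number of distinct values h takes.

h(4): Repeated squaring mod 33: 4^1 ≡ 4, 4^2 ≡ 4² = 16, 4^4 ≡ 16² = 256 ≡ 25, 4^8 ≡ 25² = 625 ≡ 31. So 4^8 ≡ 31 (mod 33).
h(7): Repeated squaring mod 33: 7^1 ≡ 7, 7^2 ≡ 7² = 49 ≡ 16, 7^4 ≡ 16² = 256 ≡ 25, 7^8 ≡ 25² = 625 ≡ 31. So 7^8 ≡ 31 (mod 33).
So h(4) = h(7) = 31 while 4 ≠ 7, thus h is not injective.
A non-injective map from the 33-element set ℤ/33ℤ to itself takes at most 32 distinct values, so it cannot be surjective. Therefore h is not surjective.
Since h is not surjective, we determine |image(h)|. Computing x^8 mod 33 for each x (by repeated squaring, reducing mod 33 at every step), the values h(0), h(1), …, h(32) are: 0, 1, 25, 27, 31, 4, 15, 31, 16, 3, 1, 22, 12, 25, 16, 9, 4, 4, 9, 16, 25, 12, 22, 1, 3, 16, 31, 15, 4, 31, 27, 25, 1.
The distinct values are {0, 1, 3, 4, 9, 12, 15, 16, 22, 25, 27, 31}; there are 12 of them.

12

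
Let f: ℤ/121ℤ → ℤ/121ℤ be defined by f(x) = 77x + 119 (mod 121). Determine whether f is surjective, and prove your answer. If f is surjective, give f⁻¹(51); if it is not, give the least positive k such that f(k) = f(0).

Since gcd(77, 121) = 11, we have 77x ≡ 0 (mod 11) for all x, so f(x) ≡ 9 (mod 11).
But 0 ≢ 9 (mod 11), so 0 ∈ ℤ/121ℤ has no preimage. So f is not surjective.
Since f is not surjective, we find the least positive k with f(k) = f(0): this means 77k ≡ 0 (mod 121), i.e. 121 ∣ 77k. Since gcd(77, 121) = 11, dividing through by 11 this holds exactly when 11 ∣ 7k, and as gcd(7, 11) = 1, exactly when 11 ∣ k.
The smallest positive such k is 11.

11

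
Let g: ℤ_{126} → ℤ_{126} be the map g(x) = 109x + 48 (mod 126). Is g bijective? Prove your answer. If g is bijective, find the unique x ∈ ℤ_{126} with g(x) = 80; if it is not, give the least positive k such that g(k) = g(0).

Suppose g(u) = g(v) in ℤ_{126}. Then 109u + 48 ≡ 109v + 48 (mod 126), so 109(u − v) ≡ 0 (mod 126).
Since gcd(109, 126) = 1, 109 is invertible modulo 126, hence u − v ≡ 0 (mod 126), i.e. u = v.
We now compute 109⁻¹ mod 126 explicitly. Euclid's algorithm: 126 = 1·109 + 17, 109 = 6·17 + 7, 17 = 2·7 + 3, 7 = 2·3 + 1; back-substituting gives 1 = 37·109 − 32·126, so 109⁻¹ ≡ 37 (mod 126).
Then y ↦ 37(y − 48) is a two-sided inverse to g, so every y ∈ ℤ_{126} has a preimage.
Therefore g is bijective.
Since g is bijective, we find g⁻¹(80): we need 109x ≡ 80 − 48 ≡ 32 (mod 126). Using 109⁻¹ = 37: x ≡ 37·32 = 1184 = 9·126 + 50, so x = 50.
Check: g(50) = 109·50 + 48 = 5498 = 43·126 + 80 ≡ 80 (mod 126).

50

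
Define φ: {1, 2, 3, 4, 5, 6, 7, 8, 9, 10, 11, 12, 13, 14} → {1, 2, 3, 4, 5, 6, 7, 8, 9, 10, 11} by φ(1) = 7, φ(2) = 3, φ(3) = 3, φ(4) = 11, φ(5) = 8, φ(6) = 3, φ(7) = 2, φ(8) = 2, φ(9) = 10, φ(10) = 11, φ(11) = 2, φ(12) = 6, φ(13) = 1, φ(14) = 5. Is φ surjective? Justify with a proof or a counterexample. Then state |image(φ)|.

No element maps to 4, so φ is not surjective.
The image of φ is {1, 2, 3, 5, 6, 7, 8, 10, 11}, which has 9 elements.

9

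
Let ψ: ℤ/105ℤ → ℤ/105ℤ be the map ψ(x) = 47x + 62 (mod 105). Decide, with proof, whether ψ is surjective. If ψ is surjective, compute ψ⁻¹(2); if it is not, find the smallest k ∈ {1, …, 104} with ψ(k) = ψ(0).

30

Since gcd(47, 105) = 1, 47 is invertible modulo 105. Euclid's algorithm: 105 = 2·47 + 11, 47 = 4·11 + 3, 11 = 3·3 + 2, 3 = 1·2 + 1; back-substituting gives 1 = 38·47 − 17·105, so 47⁻¹ ≡ 38 (mod 105).
Then y ↦ 38(y − 62) is a two-sided inverse to ψ, so every y ∈ ℤ/105ℤ has a preimage.
Therefore ψ is surjective.
Since ψ is surjective, we find ψ⁻¹(2): we need 47x ≡ 2 − 62 ≡ 45 (mod 105). Using 47⁻¹ = 38: x ≡ 38·45 = 1710 = 16·105 + 30, so x = 30.
Check: ψ(30) = 47·30 + 62 = 1472 = 14·105 + 2 ≡ 2 (mod 105).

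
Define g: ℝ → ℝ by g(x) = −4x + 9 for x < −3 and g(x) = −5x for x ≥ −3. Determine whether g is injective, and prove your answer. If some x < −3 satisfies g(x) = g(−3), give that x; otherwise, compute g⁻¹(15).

Both pieces are strictly decreasing (slopes −4 and −5), so each is injective on its own interval.
The left piece maps (−∞, −3) onto (21, ∞); the right piece maps [−3, ∞) onto (−∞, 15].
These images are disjoint, so no value is attained by both pieces. Thus g is injective.
Because the two images are disjoint, no x < −3 has g(x) = g(−3), so we compute g⁻¹(15): 15 lies in (−∞, 15], so solve −5x = 15: x = (15 − 0)/(−5) = −3.

-3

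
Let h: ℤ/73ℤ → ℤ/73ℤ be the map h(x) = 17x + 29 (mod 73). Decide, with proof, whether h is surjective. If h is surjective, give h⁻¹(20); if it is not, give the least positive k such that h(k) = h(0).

Since gcd(17, 73) = 1, 17 is invertible modulo 73. Euclid's algorithm: 73 = 4·17 + 5, 17 = 3·5 + 2, 5 = 2·2 + 1; back-substituting gives 1 = 43·17 − 10·73, so 17⁻¹ ≡ 43 (mod 73).
Then y ↦ 43(y − 29) is a two-sided inverse to h, so every y ∈ ℤ/73ℤ has a preimage.
So h is surjective.
Since h is surjective, we find h⁻¹(20): we need 17x ≡ 20 − 29 ≡ 64 (mod 73). Using 17⁻¹ = 43: x ≡ 43·64 = 2752 = 37·73 + 51, so x = 51.
Check: h(51) = 17·51 + 29 = 896 = 12·73 + 20 ≡ 20 (mod 73).

51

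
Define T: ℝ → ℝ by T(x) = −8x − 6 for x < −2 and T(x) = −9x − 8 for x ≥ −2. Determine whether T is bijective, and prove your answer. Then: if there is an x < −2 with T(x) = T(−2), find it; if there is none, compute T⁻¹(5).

Both pieces are strictly decreasing (slopes −8 and −9), so each is injective on its own interval.
The left piece maps (−∞, −2) onto (10, ∞); the right piece maps [−2, ∞) onto (−∞, 10].
Since 10 = 10, the images partition ℝ: T is injective and surjective, hence bijective.
Because the two images are disjoint, no x < −2 has T(x) = T(−2), so we compute T⁻¹(5): 5 lies in (−∞, 10], so solve −9x − 8 = 5: x = (5 + 8)/(−9) = −13/9.

-13/9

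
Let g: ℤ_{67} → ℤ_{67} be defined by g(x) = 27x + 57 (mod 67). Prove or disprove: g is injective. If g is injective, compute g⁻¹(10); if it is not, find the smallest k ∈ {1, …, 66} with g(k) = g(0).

Recall that g is injective if g(a) = g(b) implies a = b.
Suppose g(a) = g(b) in ℤ_{67}. Then 27a + 57 ≡ 27b + 57 (mod 67), thus 27(a − b) ≡ 0 (mod 67).
Since gcd(27, 67) = 1, 27 is invertible modulo 67, so a − b ≡ 0 (mod 67), i.e. a = b.
Hence g is injective.
We now compute 27⁻¹ mod 67 explicitly. Euclid's algorithm: 67 = 2·27 + 13, 27 = 2·13 + 1; back-substituting gives 1 = 5·27 − 2·67, so 27⁻¹ ≡ 5 (mod 67).
Since g is injective, we find g⁻¹(10): we need 27x ≡ 10 − 57 ≡ 20 (mod 67). Using 27⁻¹ = 5: x ≡ 5·20 = 100 = 1·67 + 33, so x = 33.
Check: g(33) = 27·33 + 57 = 948 = 14·67 + 10 ≡ 10 (mod 67).

33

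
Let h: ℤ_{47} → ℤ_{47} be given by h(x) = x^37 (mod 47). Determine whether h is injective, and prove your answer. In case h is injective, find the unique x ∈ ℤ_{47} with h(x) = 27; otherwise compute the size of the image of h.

42

Since 47 is prime, the nonzero elements of ℤ_{47} form a cyclic group of order 46.
As gcd(37, 46) = 1, raising to the 37th power is a bijection on this group: if a^37 ≡ b^37 then (ab^{−1})^37 = 1, and the only element of order dividing gcd(37, 46) = 1 is 1, so a = b.
With h(0) = 0 this makes h injective on all of ℤ_{47}, hence bijective (finite equal-size domain and codomain). In particular h is injective.
Since h is injective, we find the preimage of 27. The inverse of x ↦ x^37 on (ℤ_{47})^× is x ↦ x^5, because 37·5 = 185 = 4·46 + 1 ≡ 1 (mod 46) and x^{46} = 1 for x ≠ 0 (Fermat). So h⁻¹(27) = 27^5 mod 47.
Repeated squaring mod 47: 27^1 ≡ 27, 27^2 ≡ 27² = 729 ≡ 24, 27^4 ≡ 24² = 576 ≡ 12. Since 5 = 4 + 1, 27^5 ≡ 12·27: 12·27 = 324 ≡ 42. So 27^5 ≡ 42 (mod 47).
Hence h⁻¹(27) = 42.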